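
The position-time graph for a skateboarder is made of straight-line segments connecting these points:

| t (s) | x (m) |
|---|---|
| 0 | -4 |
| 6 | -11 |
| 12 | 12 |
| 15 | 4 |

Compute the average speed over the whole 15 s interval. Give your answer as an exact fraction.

Average speed = (total path length)/(elapsed time); on a piecewise-linear x-t graph the path length is Σ|Δx|.
0–6 s: |Δx| = |-11 − -4| = 7 m
6–12 s: |Δx| = |12 − -11| = 23 m
12–15 s: |Δx| = |4 − 12| = 8 m
Total path = 38 m; average speed = 38/15 = 38/15 m/s.

38/15 m/s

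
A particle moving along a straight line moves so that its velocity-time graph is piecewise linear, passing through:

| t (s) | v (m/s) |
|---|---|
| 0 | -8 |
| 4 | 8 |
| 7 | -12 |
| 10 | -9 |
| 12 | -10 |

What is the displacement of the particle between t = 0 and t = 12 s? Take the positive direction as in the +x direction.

Net displacement equals the area under the velocity-time graph (areas below the axis count negative).
0–4 s: ½(-8 + 8)(4) = 0 m
4–7 s: ½(8 + -12)(3) = -6 m
7–10 s: ½(-12 + -9)(3) = -31.5 m
10–12 s: ½(-9 + -10)(2) = -19 m
Net displacement = -56.5 m

-56.5 m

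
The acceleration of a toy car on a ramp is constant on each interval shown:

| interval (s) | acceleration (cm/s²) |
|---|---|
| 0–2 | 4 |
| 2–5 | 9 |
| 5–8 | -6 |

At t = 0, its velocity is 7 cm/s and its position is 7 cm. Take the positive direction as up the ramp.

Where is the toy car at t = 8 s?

213.5 cm

On each constant-a segment, Δv = aΔt and Δx = v₀Δt + ½aΔt²; chain segment to segment.
0–2 s: v starts 7 cm/s; Δx = 7·2 + ½·4·2² = 22 cm; v ends 15 cm/s.
2–5 s: v starts 15 cm/s; Δx = 15·3 + ½·9·3² = 85.5 cm; v ends 42 cm/s.
5–8 s: v starts 42 cm/s; Δx = 42·3 + ½·-6·3² = 99 cm; v ends 24 cm/s.
x(8) = 7 + Σ Δx = 213.5 cm.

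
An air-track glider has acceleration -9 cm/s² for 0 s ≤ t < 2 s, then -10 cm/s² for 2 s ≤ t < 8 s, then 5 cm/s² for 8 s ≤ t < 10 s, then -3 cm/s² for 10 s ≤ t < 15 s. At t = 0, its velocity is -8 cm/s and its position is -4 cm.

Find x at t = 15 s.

-953.5 cm

On each constant-a segment, Δv = aΔt and Δx = v₀Δt + ½aΔt²; chain segment to segment.
0–2 s: v starts -8 cm/s; Δx = -8·2 + ½·-9·2² = -34 cm; v ends -26 cm/s.
2–8 s: v starts -26 cm/s; Δx = -26·6 + ½·-10·6² = -336 cm; v ends -86 cm/s.
8–10 s: v starts -86 cm/s; Δx = -86·2 + ½·5·2² = -162 cm; v ends -76 cm/s.
10–15 s: v starts -76 cm/s; Δx = -76·5 + ½·-3·5² = -417.5 cm; v ends -91 cm/s.
x(15) = -4 + Σ Δx = -953.5 cm.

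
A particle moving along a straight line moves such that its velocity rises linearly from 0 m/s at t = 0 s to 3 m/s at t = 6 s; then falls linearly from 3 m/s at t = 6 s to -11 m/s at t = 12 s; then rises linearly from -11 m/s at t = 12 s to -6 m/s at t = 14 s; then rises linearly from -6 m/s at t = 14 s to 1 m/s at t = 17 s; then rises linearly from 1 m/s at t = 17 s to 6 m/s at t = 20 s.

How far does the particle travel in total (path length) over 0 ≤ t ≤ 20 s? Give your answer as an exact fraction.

506/7 m

Total distance travelled is ∫|v| dt — sum the magnitudes of each area piece.
0–6 s: |½(0 + 3)(6)| = 9 m
6–12 s: v = 0 at t = 51/7 s; triangle areas 27/14 + 363/14 = 195/7 m
12–14 s: |½(-11 + -6)(2)| = 17 m
14–17 s: v = 0 at t = 116/7 s; triangle areas 54/7 + 3/14 = 111/14 m
17–20 s: |½(1 + 6)(3)| = 10.5 m
Total distance = 506/7 m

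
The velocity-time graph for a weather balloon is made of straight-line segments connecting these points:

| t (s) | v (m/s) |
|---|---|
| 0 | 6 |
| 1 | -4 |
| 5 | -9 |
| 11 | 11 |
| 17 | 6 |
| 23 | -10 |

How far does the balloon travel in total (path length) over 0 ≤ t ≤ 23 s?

135.4 m

Total distance travelled is ∫|v| dt — sum the magnitudes of each area piece.
0–1 s: v = 0 at t = 0.6 s; triangle areas 1.8 + 0.8 = 2.6 m
1–5 s: |½(-4 + -9)(4)| = 26 m
5–11 s: v = 0 at t = 7.7 s; triangle areas 12.15 + 18.15 = 30.3 m
11–17 s: |½(11 + 6)(6)| = 51 m
17–23 s: v = 0 at t = 19.25 s; triangle areas 6.75 + 18.75 = 25.5 m
Total distance = 135.4 m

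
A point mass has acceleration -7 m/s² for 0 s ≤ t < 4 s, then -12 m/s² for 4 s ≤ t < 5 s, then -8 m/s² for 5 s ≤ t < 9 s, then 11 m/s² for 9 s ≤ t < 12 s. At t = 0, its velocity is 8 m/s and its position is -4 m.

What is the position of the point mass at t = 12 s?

-388.5 m

On each constant-a segment, Δv = aΔt and Δx = v₀Δt + ½aΔt²; chain segment to segment.
0–4 s: v starts 8 m/s; Δx = 8·4 + ½·-7·4² = -24 m; v ends -20 m/s.
4–5 s: v starts -20 m/s; Δx = -20·1 + ½·-12·1² = -26 m; v ends -32 m/s.
5–9 s: v starts -32 m/s; Δx = -32·4 + ½·-8·4² = -192 m; v ends -64 m/s.
9–12 s: v starts -64 m/s; Δx = -64·3 + ½·11·3² = -142.5 m; v ends -31 m/s.
x(12) = -4 + Σ Δx = -388.5 m.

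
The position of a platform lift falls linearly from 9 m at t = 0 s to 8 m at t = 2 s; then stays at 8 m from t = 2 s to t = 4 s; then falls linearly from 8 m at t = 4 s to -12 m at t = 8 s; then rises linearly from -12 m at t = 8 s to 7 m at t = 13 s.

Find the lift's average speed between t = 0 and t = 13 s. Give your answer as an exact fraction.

40/13 m/s

Average speed = (total path length)/(elapsed time); on a piecewise-linear x-t graph the path length is Σ|Δx|.
0–2 s: |Δx| = |8 − 9| = 1 m
2–4 s: |Δx| = |8 − 8| = 0 m
4–8 s: |Δx| = |-12 − 8| = 20 m
8–13 s: |Δx| = |7 − -12| = 19 m
Total path = 40 m; average speed = 40/13 = 40/13 m/s.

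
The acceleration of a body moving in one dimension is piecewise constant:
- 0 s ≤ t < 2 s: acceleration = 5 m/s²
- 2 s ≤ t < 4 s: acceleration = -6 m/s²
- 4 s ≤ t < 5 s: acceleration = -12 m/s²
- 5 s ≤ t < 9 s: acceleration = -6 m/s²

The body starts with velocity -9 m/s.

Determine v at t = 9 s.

-47 m/s

Δv equals the area under the a-t graph; then v = v₀ + Δv.
0–2 s: 5 × 2 = 10 m/s
2–4 s: -6 × 2 = -12 m/s
4–5 s: -12 × 1 = -12 m/s
5–9 s: -6 × 4 = -24 m/s
Δv = -38 m/s, so v(9) = -9 + (-38) = -47 m/s.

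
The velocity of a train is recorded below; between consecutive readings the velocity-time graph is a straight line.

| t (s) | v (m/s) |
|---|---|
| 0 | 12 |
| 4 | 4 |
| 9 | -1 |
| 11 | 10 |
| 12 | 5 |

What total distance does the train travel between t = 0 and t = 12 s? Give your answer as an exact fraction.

Total distance travelled is ∫|v| dt — sum the magnitudes of each area piece.
0–4 s: |½(12 + 4)(4)| = 32 m
4–9 s: v = 0 at t = 8 s; triangle areas 8 + 0.5 = 8.5 m
9–11 s: v = 0 at t = 101/11 s; triangle areas 1/11 + 100/11 = 101/11 m
11–12 s: |½(10 + 5)(1)| = 7.5 m
Total distance = 629/11 m

629/11 m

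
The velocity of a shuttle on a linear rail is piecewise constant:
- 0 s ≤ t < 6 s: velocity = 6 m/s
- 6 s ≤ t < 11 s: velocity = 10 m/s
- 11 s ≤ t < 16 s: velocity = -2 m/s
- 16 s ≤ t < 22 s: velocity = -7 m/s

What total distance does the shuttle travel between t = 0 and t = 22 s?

138 m

Distance (not displacement) is the total path length: add the absolute areas under v-t.
0–6 s: |6| × 6 = 36 m
6–11 s: |10| × 5 = 50 m
11–16 s: |-2| × 5 = 10 m
16–22 s: |-7| × 6 = 42 m
Total distance = 138 m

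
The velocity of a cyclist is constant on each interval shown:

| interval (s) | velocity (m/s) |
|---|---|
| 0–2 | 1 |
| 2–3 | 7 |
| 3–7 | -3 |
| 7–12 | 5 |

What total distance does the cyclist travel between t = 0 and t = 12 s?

46 m

Total distance travelled is ∫|v| dt — sum the magnitudes of each area piece.
0–2 s: |1| × 2 = 2 m
2–3 s: |7| × 1 = 7 m
3–7 s: |-3| × 4 = 12 m
7–12 s: |5| × 5 = 25 m
Total distance = 46 m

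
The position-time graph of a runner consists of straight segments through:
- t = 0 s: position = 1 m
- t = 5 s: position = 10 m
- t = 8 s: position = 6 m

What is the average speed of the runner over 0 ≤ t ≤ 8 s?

Average speed = (total path length)/(elapsed time); on a piecewise-linear x-t graph the path length is Σ|Δx|.
0–5 s: |Δx| = |10 − 1| = 9 m
5–8 s: |Δx| = |6 − 10| = 4 m
Total path = 13 m; average speed = 13/8 = 1.625 m/s.

1.625 m/s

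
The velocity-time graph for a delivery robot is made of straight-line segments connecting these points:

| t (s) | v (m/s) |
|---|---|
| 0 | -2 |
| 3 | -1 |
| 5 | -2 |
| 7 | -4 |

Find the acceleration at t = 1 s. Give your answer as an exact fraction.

Acceleration is the slope of the v-t graph on 0–3 s: (-1 − -2)/(3 − 0) = 1/3 m/s².

1/3 m/s²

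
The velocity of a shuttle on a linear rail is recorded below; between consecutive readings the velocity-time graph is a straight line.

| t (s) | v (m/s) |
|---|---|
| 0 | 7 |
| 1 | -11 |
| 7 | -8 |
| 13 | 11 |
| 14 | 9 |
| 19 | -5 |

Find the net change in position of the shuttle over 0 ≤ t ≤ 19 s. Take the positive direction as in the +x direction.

-30 m

Displacement is the signed area under the v-t curve.
0–1 s: ½(7 + -11)(1) = -2 m
1–7 s: ½(-11 + -8)(6) = -57 m
7–13 s: ½(-8 + 11)(6) = 9 m
13–14 s: ½(11 + 9)(1) = 10 m
14–19 s: ½(9 + -5)(5) = 10 m
Net displacement = -30 m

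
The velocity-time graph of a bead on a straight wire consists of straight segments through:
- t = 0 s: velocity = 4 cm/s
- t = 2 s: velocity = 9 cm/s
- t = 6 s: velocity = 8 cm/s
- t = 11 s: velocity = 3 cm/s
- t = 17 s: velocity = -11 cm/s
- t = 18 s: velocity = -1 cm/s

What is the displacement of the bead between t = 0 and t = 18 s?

44.5 cm

Displacement is the signed area under the v-t curve.
0–2 s: ½(4 + 9)(2) = 13 cm
2–6 s: ½(9 + 8)(4) = 34 cm
6–11 s: ½(8 + 3)(5) = 27.5 cm
11–17 s: ½(3 + -11)(6) = -24 cm
17–18 s: ½(-11 + -1)(1) = -6 cm
Net displacement = 44.5 cm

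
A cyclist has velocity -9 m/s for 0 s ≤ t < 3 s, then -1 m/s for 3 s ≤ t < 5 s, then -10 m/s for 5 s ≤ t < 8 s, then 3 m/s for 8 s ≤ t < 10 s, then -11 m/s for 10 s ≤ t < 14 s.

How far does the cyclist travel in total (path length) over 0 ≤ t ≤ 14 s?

Distance (not displacement) is the total path length: add the absolute areas under v-t.
0–3 s: |-9| × 3 = 27 m
3–5 s: |-1| × 2 = 2 m
5–8 s: |-10| × 3 = 30 m
8–10 s: |3| × 2 = 6 m
10–14 s: |-11| × 4 = 44 m
Total distance = 109 m

109 m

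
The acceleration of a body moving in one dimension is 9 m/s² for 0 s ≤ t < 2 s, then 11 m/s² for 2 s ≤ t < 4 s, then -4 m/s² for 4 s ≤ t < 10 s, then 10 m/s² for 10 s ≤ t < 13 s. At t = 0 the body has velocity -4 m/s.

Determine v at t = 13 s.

42 m/s

Δv equals the area under the a-t graph; then v = v₀ + Δv.
0–2 s: 9 × 2 = 18 m/s
2–4 s: 11 × 2 = 22 m/s
4–10 s: -4 × 6 = -24 m/s
10–13 s: 10 × 3 = 30 m/s
Δv = 46 m/s, so v(13) = -4 + (46) = 42 m/s.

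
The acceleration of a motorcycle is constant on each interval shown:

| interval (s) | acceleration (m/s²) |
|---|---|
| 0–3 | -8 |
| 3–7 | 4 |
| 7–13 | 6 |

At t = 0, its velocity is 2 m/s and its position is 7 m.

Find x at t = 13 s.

-7 m

On each constant-a segment, Δv = aΔt and Δx = v₀Δt + ½aΔt²; chain segment to segment.
0–3 s: v starts 2 m/s; Δx = 2·3 + ½·-8·3² = -30 m; v ends -22 m/s.
3–7 s: v starts -22 m/s; Δx = -22·4 + ½·4·4² = -56 m; v ends -6 m/s.
7–13 s: v starts -6 m/s; Δx = -6·6 + ½·6·6² = 72 m; v ends 30 m/s.
x(13) = 7 + Σ Δx = -7 m.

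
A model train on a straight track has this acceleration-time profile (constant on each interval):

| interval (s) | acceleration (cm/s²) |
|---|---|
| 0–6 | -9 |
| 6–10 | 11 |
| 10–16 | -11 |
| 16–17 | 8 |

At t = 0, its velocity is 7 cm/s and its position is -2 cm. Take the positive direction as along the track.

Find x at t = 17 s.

-503 cm

On each constant-a segment, Δv = aΔt and Δx = v₀Δt + ½aΔt²; chain segment to segment.
0–6 s: v starts 7 cm/s; Δx = 7·6 + ½·-9·6² = -120 cm; v ends -47 cm/s.
6–10 s: v starts -47 cm/s; Δx = -47·4 + ½·11·4² = -100 cm; v ends -3 cm/s.
10–16 s: v starts -3 cm/s; Δx = -3·6 + ½·-11·6² = -216 cm; v ends -69 cm/s.
16–17 s: v starts -69 cm/s; Δx = -69·1 + ½·8·1² = -65 cm; v ends -61 cm/s.
x(17) = -2 + Σ Δx = -503 cm.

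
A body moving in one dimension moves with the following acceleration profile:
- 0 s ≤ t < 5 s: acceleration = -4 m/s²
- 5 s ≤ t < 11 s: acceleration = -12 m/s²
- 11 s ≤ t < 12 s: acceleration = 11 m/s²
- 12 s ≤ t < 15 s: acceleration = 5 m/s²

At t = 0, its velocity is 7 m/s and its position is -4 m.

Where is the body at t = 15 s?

On each constant-a segment, Δv = aΔt and Δx = v₀Δt + ½aΔt²; chain segment to segment.
0–5 s: v starts 7 m/s; Δx = 7·5 + ½·-4·5² = -15 m; v ends -13 m/s.
5–11 s: v starts -13 m/s; Δx = -13·6 + ½·-12·6² = -294 m; v ends -85 m/s.
11–12 s: v starts -85 m/s; Δx = -85·1 + ½·11·1² = -79.5 m; v ends -74 m/s.
12–15 s: v starts -74 m/s; Δx = -74·3 + ½·5·3² = -199.5 m; v ends -59 m/s.
x(15) = -4 + Σ Δx = -592 m.

-592 m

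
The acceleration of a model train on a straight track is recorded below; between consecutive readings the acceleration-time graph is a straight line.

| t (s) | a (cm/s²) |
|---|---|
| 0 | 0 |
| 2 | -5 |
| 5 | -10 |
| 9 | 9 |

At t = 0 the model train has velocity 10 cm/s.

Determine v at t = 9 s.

-19.5 cm/s

Δv equals the area under the a-t graph; then v = v₀ + Δv.
0–2 s: ½(0 + -5)(2) = -5 cm/s
2–5 s: ½(-5 + -10)(3) = -22.5 cm/s
5–9 s: ½(-10 + 9)(4) = -2 cm/s
Δv = -29.5 cm/s, so v(9) = 10 + (-29.5) = -19.5 cm/s.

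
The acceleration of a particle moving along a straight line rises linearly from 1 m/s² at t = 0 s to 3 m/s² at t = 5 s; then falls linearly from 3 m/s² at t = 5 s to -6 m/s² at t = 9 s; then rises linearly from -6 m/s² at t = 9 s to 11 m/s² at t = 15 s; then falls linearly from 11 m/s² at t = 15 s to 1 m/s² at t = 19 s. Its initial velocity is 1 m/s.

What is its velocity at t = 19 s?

44 m/s

Δv equals the area under the a-t graph; then v = v₀ + Δv.
0–5 s: ½(1 + 3)(5) = 10 m/s
5–9 s: ½(3 + -6)(4) = -6 m/s
9–15 s: ½(-6 + 11)(6) = 15 m/s
15–19 s: ½(11 + 1)(4) = 24 m/s
Δv = 43 m/s, so v(19) = 1 + (43) = 44 m/s.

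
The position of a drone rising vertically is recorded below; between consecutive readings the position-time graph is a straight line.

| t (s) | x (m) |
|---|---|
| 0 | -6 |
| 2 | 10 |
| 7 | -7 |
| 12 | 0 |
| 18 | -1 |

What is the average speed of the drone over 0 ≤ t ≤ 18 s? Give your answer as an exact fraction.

41/18 m/s

Average speed = (total path length)/(elapsed time); on a piecewise-linear x-t graph the path length is Σ|Δx|.
0–2 s: |Δx| = |10 − -6| = 16 m
2–7 s: |Δx| = |-7 − 10| = 17 m
7–12 s: |Δx| = |0 − -7| = 7 m
12–18 s: |Δx| = |-1 − 0| = 1 m
Total path = 41 m; average speed = 41/18 = 41/18 m/s.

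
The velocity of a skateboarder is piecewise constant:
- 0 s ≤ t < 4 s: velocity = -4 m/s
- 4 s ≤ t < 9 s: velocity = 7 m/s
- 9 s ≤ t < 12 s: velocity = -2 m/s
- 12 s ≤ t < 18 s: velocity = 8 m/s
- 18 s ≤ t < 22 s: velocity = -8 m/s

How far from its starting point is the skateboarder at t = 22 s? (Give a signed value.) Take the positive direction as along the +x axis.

29 m

Net displacement equals the area under the velocity-time graph (areas below the axis count negative).
0–4 s: -4 × 4 = -16 m
4–9 s: 7 × 5 = 35 m
9–12 s: -2 × 3 = -6 m
12–18 s: 8 × 6 = 48 m
18–22 s: -8 × 4 = -32 m
Net displacement = 29 m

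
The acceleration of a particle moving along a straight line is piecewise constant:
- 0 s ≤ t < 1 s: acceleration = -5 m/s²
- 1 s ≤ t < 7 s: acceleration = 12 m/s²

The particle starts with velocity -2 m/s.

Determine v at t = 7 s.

Δv equals the area under the a-t graph; then v = v₀ + Δv.
0–1 s: -5 × 1 = -5 m/s
1–7 s: 12 × 6 = 72 m/s
Δv = 67 m/s, so v(7) = -2 + (67) = 65 m/s.

65 m/s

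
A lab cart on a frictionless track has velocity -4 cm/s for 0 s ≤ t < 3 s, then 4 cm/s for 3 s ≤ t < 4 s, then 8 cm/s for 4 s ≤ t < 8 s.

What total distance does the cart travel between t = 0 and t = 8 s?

Distance (not displacement) is the total path length: add the absolute areas under v-t.
0–3 s: |-4| × 3 = 12 cm
3–4 s: |4| × 1 = 4 cm
4–8 s: |8| × 4 = 32 cm
Total distance = 48 cm

48 cm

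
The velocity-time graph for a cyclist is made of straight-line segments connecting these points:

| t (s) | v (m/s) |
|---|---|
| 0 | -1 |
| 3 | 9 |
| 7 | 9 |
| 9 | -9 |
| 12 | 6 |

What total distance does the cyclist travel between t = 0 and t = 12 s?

Distance (not displacement) is the total path length: add the absolute areas under v-t.
0–3 s: v = 0 at t = 0.3 s; triangle areas 0.15 + 12.15 = 12.3 m
3–7 s: |9| × 4 = 36 m
7–9 s: v = 0 at t = 8 s; triangle areas 4.5 + 4.5 = 9 m
9–12 s: v = 0 at t = 10.8 s; triangle areas 8.1 + 3.6 = 11.7 m
Total distance = 69 m

69 m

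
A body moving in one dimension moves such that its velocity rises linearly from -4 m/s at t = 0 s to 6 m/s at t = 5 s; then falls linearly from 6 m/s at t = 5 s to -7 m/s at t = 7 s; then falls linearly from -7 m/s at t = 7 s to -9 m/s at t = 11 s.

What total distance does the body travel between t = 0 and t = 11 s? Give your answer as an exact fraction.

Total distance travelled is ∫|v| dt — sum the magnitudes of each area piece.
0–5 s: v = 0 at t = 2 s; triangle areas 4 + 9 = 13 m
5–7 s: v = 0 at t = 77/13 s; triangle areas 36/13 + 49/13 = 85/13 m
7–11 s: |½(-7 + -9)(4)| = 32 m
Total distance = 670/13 m

670/13 m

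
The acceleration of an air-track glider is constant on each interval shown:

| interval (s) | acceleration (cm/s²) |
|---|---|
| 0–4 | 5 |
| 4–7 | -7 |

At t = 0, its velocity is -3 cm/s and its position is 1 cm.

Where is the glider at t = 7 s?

48.5 cm

On each constant-a segment, Δv = aΔt and Δx = v₀Δt + ½aΔt²; chain segment to segment.
0–4 s: v starts -3 cm/s; Δx = -3·4 + ½·5·4² = 28 cm; v ends 17 cm/s.
4–7 s: v starts 17 cm/s; Δx = 17·3 + ½·-7·3² = 19.5 cm; v ends -4 cm/s.
x(7) = 1 + Σ Δx = 48.5 cm.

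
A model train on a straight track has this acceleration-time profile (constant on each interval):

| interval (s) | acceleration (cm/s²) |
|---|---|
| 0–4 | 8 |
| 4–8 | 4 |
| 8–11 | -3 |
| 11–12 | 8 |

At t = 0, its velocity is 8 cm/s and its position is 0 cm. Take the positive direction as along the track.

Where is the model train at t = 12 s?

493.5 cm

On each constant-a segment, Δv = aΔt and Δx = v₀Δt + ½aΔt²; chain segment to segment.
0–4 s: v starts 8 cm/s; Δx = 8·4 + ½·8·4² = 96 cm; v ends 40 cm/s.
4–8 s: v starts 40 cm/s; Δx = 40·4 + ½·4·4² = 192 cm; v ends 56 cm/s.
8–11 s: v starts 56 cm/s; Δx = 56·3 + ½·-3·3² = 154.5 cm; v ends 47 cm/s.
11–12 s: v starts 47 cm/s; Δx = 47·1 + ½·8·1² = 51 cm; v ends 55 cm/s.
x(12) = 0 + Σ Δx = 493.5 cm.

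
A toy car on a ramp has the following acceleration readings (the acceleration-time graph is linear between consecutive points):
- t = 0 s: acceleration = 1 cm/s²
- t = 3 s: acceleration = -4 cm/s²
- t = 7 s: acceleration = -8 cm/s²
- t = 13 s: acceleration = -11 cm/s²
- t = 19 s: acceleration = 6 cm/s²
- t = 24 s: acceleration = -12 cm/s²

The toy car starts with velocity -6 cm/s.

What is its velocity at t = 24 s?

-121.5 cm/s

Δv equals the area under the a-t graph; then v = v₀ + Δv.
0–3 s: ½(1 + -4)(3) = -4.5 cm/s
3–7 s: ½(-4 + -8)(4) = -24 cm/s
7–13 s: ½(-8 + -11)(6) = -57 cm/s
13–19 s: ½(-11 + 6)(6) = -15 cm/s
19–24 s: ½(6 + -12)(5) = -15 cm/s
Δv = -115.5 cm/s, so v(24) = -6 + (-115.5) = -121.5 cm/s.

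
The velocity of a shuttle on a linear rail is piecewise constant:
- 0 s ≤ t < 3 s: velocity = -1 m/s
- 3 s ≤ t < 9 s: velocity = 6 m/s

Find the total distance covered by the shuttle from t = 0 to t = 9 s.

Total distance travelled is ∫|v| dt — sum the magnitudes of each area piece.
0–3 s: |-1| × 3 = 3 m
3–9 s: |6| × 6 = 36 m
Total distance = 39 m

39 m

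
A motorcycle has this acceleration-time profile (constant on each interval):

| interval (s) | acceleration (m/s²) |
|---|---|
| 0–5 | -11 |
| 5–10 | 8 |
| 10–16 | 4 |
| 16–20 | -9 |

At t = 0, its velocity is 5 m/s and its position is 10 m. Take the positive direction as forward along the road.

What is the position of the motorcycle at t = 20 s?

On each constant-a segment, Δv = aΔt and Δx = v₀Δt + ½aΔt²; chain segment to segment.
0–5 s: v starts 5 m/s; Δx = 5·5 + ½·-11·5² = -112.5 m; v ends -50 m/s.
5–10 s: v starts -50 m/s; Δx = -50·5 + ½·8·5² = -150 m; v ends -10 m/s.
10–16 s: v starts -10 m/s; Δx = -10·6 + ½·4·6² = 12 m; v ends 14 m/s.
16–20 s: v starts 14 m/s; Δx = 14·4 + ½·-9·4² = -16 m; v ends -22 m/s.
x(20) = 10 + Σ Δx = -256.5 m.

-256.5 m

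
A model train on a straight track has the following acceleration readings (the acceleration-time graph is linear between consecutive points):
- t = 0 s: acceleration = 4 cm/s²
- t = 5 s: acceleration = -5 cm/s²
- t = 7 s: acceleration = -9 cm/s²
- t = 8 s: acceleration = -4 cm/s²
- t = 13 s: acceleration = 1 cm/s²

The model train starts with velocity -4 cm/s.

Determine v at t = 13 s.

Δv equals the area under the a-t graph; then v = v₀ + Δv.
0–5 s: ½(4 + -5)(5) = -2.5 cm/s
5–7 s: ½(-5 + -9)(2) = -14 cm/s
7–8 s: ½(-9 + -4)(1) = -6.5 cm/s
8–13 s: ½(-4 + 1)(5) = -7.5 cm/s
Δv = -30.5 cm/s, so v(13) = -4 + (-30.5) = -34.5 cm/s.

-34.5 cm/s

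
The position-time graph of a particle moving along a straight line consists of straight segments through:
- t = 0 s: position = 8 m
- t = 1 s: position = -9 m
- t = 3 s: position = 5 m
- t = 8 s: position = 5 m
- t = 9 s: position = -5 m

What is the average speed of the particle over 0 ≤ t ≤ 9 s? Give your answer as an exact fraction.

41/9 m/s

Average speed = (total path length)/(elapsed time); on a piecewise-linear x-t graph the path length is Σ|Δx|.
0–1 s: |Δx| = |-9 − 8| = 17 m
1–3 s: |Δx| = |5 − -9| = 14 m
3–8 s: |Δx| = |5 − 5| = 0 m
8–9 s: |Δx| = |-5 − 5| = 10 m
Total path = 41 m; average speed = 41/9 = 41/9 m/s.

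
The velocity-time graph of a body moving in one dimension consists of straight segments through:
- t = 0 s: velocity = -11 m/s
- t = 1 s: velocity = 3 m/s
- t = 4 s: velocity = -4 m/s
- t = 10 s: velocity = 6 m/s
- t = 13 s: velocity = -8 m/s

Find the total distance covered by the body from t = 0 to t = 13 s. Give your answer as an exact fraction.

Distance (not displacement) is the total path length: add the absolute areas under v-t.
0–1 s: v = 0 at t = 11/14 s; triangle areas 121/28 + 9/28 = 65/14 m
1–4 s: v = 0 at t = 16/7 s; triangle areas 27/14 + 24/7 = 75/14 m
4–10 s: v = 0 at t = 6.4 s; triangle areas 4.8 + 10.8 = 15.6 m
10–13 s: v = 0 at t = 79/7 s; triangle areas 27/7 + 48/7 = 75/7 m
Total distance = 1271/35 m

1271/35 m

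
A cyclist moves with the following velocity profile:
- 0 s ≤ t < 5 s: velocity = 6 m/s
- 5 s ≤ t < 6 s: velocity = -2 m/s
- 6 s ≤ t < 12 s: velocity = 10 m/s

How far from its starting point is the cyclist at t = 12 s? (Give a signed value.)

Displacement is the signed area under the v-t curve.
0–5 s: 6 × 5 = 30 m
5–6 s: -2 × 1 = -2 m
6–12 s: 10 × 6 = 60 m
Net displacement = 88 m

88 m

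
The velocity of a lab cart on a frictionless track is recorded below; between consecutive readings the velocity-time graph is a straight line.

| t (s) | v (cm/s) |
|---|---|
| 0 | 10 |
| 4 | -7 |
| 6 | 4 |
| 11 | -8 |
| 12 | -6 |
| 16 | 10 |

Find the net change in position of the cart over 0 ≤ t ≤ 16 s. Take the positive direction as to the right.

-6 cm

Net displacement equals the area under the velocity-time graph (areas below the axis count negative).
0–4 s: ½(10 + -7)(4) = 6 cm
4–6 s: ½(-7 + 4)(2) = -3 cm
6–11 s: ½(4 + -8)(5) = -10 cm
11–12 s: ½(-8 + -6)(1) = -7 cm
12–16 s: ½(-6 + 10)(4) = 8 cm
Net displacement = -6 cm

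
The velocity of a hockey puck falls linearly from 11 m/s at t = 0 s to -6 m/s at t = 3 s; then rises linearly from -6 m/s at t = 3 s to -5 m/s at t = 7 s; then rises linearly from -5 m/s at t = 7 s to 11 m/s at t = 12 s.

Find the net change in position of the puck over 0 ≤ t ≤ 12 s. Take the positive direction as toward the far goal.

0.5 m

Displacement is the signed area under the v-t curve.
0–3 s: ½(11 + -6)(3) = 7.5 m
3–7 s: ½(-6 + -5)(4) = -22 m
7–12 s: ½(-5 + 11)(5) = 15 m
Net displacement = 0.5 m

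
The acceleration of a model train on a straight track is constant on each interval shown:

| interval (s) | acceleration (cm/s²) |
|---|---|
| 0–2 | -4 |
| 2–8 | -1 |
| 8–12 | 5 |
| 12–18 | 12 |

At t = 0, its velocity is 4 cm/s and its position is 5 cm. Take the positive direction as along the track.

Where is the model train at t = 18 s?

239 cm

On each constant-a segment, Δv = aΔt and Δx = v₀Δt + ½aΔt²; chain segment to segment.
0–2 s: v starts 4 cm/s; Δx = 4·2 + ½·-4·2² = 0 cm; v ends -4 cm/s.
2–8 s: v starts -4 cm/s; Δx = -4·6 + ½·-1·6² = -42 cm; v ends -10 cm/s.
8–12 s: v starts -10 cm/s; Δx = -10·4 + ½·5·4² = 0 cm; v ends 10 cm/s.
12–18 s: v starts 10 cm/s; Δx = 10·6 + ½·12·6² = 276 cm; v ends 82 cm/s.
x(18) = 5 + Σ Δx = 239 cm.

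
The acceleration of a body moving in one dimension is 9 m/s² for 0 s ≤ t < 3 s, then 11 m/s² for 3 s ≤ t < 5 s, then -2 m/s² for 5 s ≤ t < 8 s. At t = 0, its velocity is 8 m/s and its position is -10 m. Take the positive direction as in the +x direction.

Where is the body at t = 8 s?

308.5 m

On each constant-a segment, Δv = aΔt and Δx = v₀Δt + ½aΔt²; chain segment to segment.
0–3 s: v starts 8 m/s; Δx = 8·3 + ½·9·3² = 64.5 m; v ends 35 m/s.
3–5 s: v starts 35 m/s; Δx = 35·2 + ½·11·2² = 92 m; v ends 57 m/s.
5–8 s: v starts 57 m/s; Δx = 57·3 + ½·-2·3² = 162 m; v ends 51 m/s.
x(8) = -10 + Σ Δx = 308.5 m.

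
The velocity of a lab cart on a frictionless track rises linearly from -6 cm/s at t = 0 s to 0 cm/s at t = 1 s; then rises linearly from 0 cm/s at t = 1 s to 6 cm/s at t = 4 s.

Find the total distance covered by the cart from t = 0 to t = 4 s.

12 cm

Total distance travelled is ∫|v| dt — sum the magnitudes of each area piece.
0–1 s: |½(-6 + 0)(1)| = 3 cm
1–4 s: |½(0 + 6)(3)| = 9 cm
Total distance = 12 cm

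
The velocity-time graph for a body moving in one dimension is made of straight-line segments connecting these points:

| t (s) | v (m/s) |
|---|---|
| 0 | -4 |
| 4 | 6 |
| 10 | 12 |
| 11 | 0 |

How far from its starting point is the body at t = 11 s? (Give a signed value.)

Net displacement equals the area under the velocity-time graph (areas below the axis count negative).
0–4 s: ½(-4 + 6)(4) = 4 m
4–10 s: ½(6 + 12)(6) = 54 m
10–11 s: ½(12 + 0)(1) = 6 m
Net displacement = 64 m

64 m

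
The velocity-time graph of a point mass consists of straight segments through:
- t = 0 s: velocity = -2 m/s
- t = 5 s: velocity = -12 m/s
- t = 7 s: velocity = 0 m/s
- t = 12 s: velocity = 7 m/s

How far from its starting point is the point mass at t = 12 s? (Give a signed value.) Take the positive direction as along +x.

Displacement is the signed area under the v-t curve.
0–5 s: ½(-2 + -12)(5) = -35 m
5–7 s: ½(-12 + 0)(2) = -12 m
7–12 s: ½(0 + 7)(5) = 17.5 m
Net displacement = -29.5 m

-29.5 m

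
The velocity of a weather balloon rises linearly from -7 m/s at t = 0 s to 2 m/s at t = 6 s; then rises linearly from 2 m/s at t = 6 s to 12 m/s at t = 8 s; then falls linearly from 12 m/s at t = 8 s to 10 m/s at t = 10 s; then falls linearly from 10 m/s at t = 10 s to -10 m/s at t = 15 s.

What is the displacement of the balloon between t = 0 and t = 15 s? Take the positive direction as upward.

Displacement is the signed area under the v-t curve.
0–6 s: ½(-7 + 2)(6) = -15 m
6–8 s: ½(2 + 12)(2) = 14 m
8–10 s: ½(12 + 10)(2) = 22 m
10–15 s: ½(10 + -10)(5) = 0 m
Net displacement = 21 m

21 m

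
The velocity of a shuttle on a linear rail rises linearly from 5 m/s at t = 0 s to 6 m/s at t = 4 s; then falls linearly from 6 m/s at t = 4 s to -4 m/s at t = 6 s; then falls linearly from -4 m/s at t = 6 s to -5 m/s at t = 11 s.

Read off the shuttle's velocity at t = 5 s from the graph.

On 4–6 s the graph is linear from 6 to -4 m/s: v(5) = 6 + (-4 − 6)·(5 − 4)/(6 − 4) = 1 m/s.

1 m/s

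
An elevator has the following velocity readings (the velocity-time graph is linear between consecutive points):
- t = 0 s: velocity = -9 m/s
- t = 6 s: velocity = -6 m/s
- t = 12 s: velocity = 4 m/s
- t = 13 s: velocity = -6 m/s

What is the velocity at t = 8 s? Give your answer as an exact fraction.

On 6–12 s the graph is linear from -6 to 4 m/s: v(8) = -6 + (4 − -6)·(8 − 6)/(12 − 6) = -8/3 m/s.

-8/3 m/s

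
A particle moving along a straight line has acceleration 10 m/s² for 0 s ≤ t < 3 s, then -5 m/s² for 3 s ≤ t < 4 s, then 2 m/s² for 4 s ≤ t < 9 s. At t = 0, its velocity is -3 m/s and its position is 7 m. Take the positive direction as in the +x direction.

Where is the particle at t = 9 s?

On each constant-a segment, Δv = aΔt and Δx = v₀Δt + ½aΔt²; chain segment to segment.
0–3 s: v starts -3 m/s; Δx = -3·3 + ½·10·3² = 36 m; v ends 27 m/s.
3–4 s: v starts 27 m/s; Δx = 27·1 + ½·-5·1² = 24.5 m; v ends 22 m/s.
4–9 s: v starts 22 m/s; Δx = 22·5 + ½·2·5² = 135 m; v ends 32 m/s.
x(9) = 7 + Σ Δx = 202.5 m.

202.5 m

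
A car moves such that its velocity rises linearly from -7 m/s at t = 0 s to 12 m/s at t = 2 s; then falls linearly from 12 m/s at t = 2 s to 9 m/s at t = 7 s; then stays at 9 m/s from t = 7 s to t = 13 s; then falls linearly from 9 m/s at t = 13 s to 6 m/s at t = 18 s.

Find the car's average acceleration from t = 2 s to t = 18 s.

Average acceleration = Δv/Δt = (6 − 12)/(18 − 2) = -0.375 m/s².

-0.375 m/s²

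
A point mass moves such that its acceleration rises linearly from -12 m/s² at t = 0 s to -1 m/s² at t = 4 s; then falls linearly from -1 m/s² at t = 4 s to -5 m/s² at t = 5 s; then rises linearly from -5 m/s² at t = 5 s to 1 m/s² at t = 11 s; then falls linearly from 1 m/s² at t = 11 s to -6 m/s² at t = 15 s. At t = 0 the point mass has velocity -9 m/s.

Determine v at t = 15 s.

-60 m/s

Δv equals the area under the a-t graph; then v = v₀ + Δv.
0–4 s: ½(-12 + -1)(4) = -26 m/s
4–5 s: ½(-1 + -5)(1) = -3 m/s
5–11 s: ½(-5 + 1)(6) = -12 m/s
11–15 s: ½(1 + -6)(4) = -10 m/s
Δv = -51 m/s, so v(15) = -9 + (-51) = -60 m/s.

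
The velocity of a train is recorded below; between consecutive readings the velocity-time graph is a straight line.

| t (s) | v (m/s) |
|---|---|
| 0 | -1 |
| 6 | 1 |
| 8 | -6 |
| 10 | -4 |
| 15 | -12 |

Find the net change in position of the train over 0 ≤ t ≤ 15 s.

Net displacement equals the area under the velocity-time graph (areas below the axis count negative).
0–6 s: ½(-1 + 1)(6) = 0 m
6–8 s: ½(1 + -6)(2) = -5 m
8–10 s: ½(-6 + -4)(2) = -10 m
10–15 s: ½(-4 + -12)(5) = -40 m
Net displacement = -55 m

-55 m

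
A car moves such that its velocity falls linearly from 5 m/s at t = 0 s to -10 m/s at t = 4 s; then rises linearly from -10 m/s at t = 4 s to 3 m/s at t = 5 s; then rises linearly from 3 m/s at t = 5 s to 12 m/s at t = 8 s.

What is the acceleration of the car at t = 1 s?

-3.75 m/s²

Acceleration is the slope of the v-t graph on 0–4 s: (-10 − 5)/(4 − 0) = -3.75 m/s².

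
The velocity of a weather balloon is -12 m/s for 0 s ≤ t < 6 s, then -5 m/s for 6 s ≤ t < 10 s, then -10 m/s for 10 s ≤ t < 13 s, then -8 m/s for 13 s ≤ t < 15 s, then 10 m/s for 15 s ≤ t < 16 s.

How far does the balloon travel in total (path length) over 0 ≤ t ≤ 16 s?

148 m

Distance (not displacement) is the total path length: add the absolute areas under v-t.
0–6 s: |-12| × 6 = 72 m
6–10 s: |-5| × 4 = 20 m
10–13 s: |-10| × 3 = 30 m
13–15 s: |-8| × 2 = 16 m
15–16 s: |10| × 1 = 10 m
Total distance = 148 m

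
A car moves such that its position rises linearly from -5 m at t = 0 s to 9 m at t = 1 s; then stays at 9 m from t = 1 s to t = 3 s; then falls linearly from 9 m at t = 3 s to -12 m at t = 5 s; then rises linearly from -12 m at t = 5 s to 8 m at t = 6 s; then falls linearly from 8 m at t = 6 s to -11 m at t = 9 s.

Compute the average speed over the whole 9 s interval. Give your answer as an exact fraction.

74/9 m/s

Average speed = (total path length)/(elapsed time); on a piecewise-linear x-t graph the path length is Σ|Δx|.
0–1 s: |Δx| = |9 − -5| = 14 m
1–3 s: |Δx| = |9 − 9| = 0 m
3–5 s: |Δx| = |-12 − 9| = 21 m
5–6 s: |Δx| = |8 − -12| = 20 m
6–9 s: |Δx| = |-11 − 8| = 19 m
Total path = 74 m; average speed = 74/9 = 74/9 m/s.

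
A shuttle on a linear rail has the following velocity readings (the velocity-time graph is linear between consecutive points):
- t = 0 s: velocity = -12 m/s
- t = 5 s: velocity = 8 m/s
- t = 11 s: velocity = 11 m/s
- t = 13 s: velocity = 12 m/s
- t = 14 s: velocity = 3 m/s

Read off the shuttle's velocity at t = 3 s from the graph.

0 m/s

On 0–5 s the graph is linear from -12 to 8 m/s: v(3) = -12 + (8 − -12)·(3 − 0)/(5 − 0) = 0 m/s.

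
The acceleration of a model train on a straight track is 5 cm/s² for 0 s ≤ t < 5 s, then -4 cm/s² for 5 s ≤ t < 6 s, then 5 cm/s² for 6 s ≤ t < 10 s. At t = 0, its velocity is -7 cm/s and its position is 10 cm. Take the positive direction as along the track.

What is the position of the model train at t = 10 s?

On each constant-a segment, Δv = aΔt and Δx = v₀Δt + ½aΔt²; chain segment to segment.
0–5 s: v starts -7 cm/s; Δx = -7·5 + ½·5·5² = 27.5 cm; v ends 18 cm/s.
5–6 s: v starts 18 cm/s; Δx = 18·1 + ½·-4·1² = 16 cm; v ends 14 cm/s.
6–10 s: v starts 14 cm/s; Δx = 14·4 + ½·5·4² = 96 cm; v ends 34 cm/s.
x(10) = 10 + Σ Δx = 149.5 cm.

149.5 cm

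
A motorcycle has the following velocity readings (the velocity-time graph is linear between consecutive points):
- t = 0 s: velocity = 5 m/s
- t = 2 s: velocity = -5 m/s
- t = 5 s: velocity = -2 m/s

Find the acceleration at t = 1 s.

-5 m/s²

Acceleration is the slope of the v-t graph on 0–2 s: (-5 − 5)/(2 − 0) = -5 m/s².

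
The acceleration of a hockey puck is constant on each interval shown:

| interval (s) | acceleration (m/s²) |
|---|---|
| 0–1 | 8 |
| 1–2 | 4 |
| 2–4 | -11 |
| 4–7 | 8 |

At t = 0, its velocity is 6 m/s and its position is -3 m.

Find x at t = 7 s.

On each constant-a segment, Δv = aΔt and Δx = v₀Δt + ½aΔt²; chain segment to segment.
0–1 s: v starts 6 m/s; Δx = 6·1 + ½·8·1² = 10 m; v ends 14 m/s.
1–2 s: v starts 14 m/s; Δx = 14·1 + ½·4·1² = 16 m; v ends 18 m/s.
2–4 s: v starts 18 m/s; Δx = 18·2 + ½·-11·2² = 14 m; v ends -4 m/s.
4–7 s: v starts -4 m/s; Δx = -4·3 + ½·8·3² = 24 m; v ends 20 m/s.
x(7) = -3 + Σ Δx = 61 m.

61 m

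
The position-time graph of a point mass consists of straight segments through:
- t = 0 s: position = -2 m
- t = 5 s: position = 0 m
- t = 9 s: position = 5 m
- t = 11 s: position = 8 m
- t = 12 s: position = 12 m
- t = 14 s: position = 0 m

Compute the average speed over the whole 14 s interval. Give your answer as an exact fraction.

Average speed = (total path length)/(elapsed time); on a piecewise-linear x-t graph the path length is Σ|Δx|.
0–5 s: |Δx| = |0 − -2| = 2 m
5–9 s: |Δx| = |5 − 0| = 5 m
9–11 s: |Δx| = |8 − 5| = 3 m
11–12 s: |Δx| = |12 − 8| = 4 m
12–14 s: |Δx| = |0 − 12| = 12 m
Total path = 26 m; average speed = 26/14 = 13/7 m/s.

13/7 m/s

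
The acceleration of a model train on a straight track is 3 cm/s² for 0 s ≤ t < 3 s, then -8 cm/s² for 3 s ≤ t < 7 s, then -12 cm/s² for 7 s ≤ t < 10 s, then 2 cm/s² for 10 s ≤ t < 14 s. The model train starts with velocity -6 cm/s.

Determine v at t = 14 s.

Δv equals the area under the a-t graph; then v = v₀ + Δv.
0–3 s: 3 × 3 = 9 cm/s
3–7 s: -8 × 4 = -32 cm/s
7–10 s: -12 × 3 = -36 cm/s
10–14 s: 2 × 4 = 8 cm/s
Δv = -51 cm/s, so v(14) = -6 + (-51) = -57 cm/s.

-57 cm/s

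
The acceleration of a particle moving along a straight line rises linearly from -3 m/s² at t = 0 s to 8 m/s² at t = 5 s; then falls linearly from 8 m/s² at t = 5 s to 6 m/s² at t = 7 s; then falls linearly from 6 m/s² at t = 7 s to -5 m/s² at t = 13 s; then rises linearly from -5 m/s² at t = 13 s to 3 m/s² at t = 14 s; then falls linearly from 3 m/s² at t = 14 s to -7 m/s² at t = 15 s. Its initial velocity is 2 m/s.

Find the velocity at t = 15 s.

28.5 m/s

Δv equals the area under the a-t graph; then v = v₀ + Δv.
0–5 s: ½(-3 + 8)(5) = 12.5 m/s
5–7 s: ½(8 + 6)(2) = 14 m/s
7–13 s: ½(6 + -5)(6) = 3 m/s
13–14 s: ½(-5 + 3)(1) = -1 m/s
14–15 s: ½(3 + -7)(1) = -2 m/s
Δv = 26.5 m/s, so v(15) = 2 + (26.5) = 28.5 m/s.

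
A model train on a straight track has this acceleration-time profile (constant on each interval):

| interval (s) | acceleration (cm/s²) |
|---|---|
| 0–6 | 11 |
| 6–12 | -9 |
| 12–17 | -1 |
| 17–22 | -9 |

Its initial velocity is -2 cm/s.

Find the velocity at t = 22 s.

Δv equals the area under the a-t graph; then v = v₀ + Δv.
0–6 s: 11 × 6 = 66 cm/s
6–12 s: -9 × 6 = -54 cm/s
12–17 s: -1 × 5 = -5 cm/s
17–22 s: -9 × 5 = -45 cm/s
Δv = -38 cm/s, so v(22) = -2 + (-38) = -40 cm/s.

-40 cm/s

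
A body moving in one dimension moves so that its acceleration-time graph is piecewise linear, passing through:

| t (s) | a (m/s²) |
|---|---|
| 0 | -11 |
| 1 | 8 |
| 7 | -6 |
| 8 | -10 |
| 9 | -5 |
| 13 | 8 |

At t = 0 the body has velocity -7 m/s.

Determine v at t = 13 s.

-12 m/s

Δv equals the area under the a-t graph; then v = v₀ + Δv.
0–1 s: ½(-11 + 8)(1) = -1.5 m/s
1–7 s: ½(8 + -6)(6) = 6 m/s
7–8 s: ½(-6 + -10)(1) = -8 m/s
8–9 s: ½(-10 + -5)(1) = -7.5 m/s
9–13 s: ½(-5 + 8)(4) = 6 m/s
Δv = -5 m/s, so v(13) = -7 + (-5) = -12 m/s.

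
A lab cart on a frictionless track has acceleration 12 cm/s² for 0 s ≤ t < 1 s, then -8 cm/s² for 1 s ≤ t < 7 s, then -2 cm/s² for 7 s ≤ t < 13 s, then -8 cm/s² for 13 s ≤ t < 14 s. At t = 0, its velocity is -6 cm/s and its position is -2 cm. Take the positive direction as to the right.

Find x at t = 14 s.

-456 cm

On each constant-a segment, Δv = aΔt and Δx = v₀Δt + ½aΔt²; chain segment to segment.
0–1 s: v starts -6 cm/s; Δx = -6·1 + ½·12·1² = 0 cm; v ends 6 cm/s.
1–7 s: v starts 6 cm/s; Δx = 6·6 + ½·-8·6² = -108 cm; v ends -42 cm/s.
7–13 s: v starts -42 cm/s; Δx = -42·6 + ½·-2·6² = -288 cm; v ends -54 cm/s.
13–14 s: v starts -54 cm/s; Δx = -54·1 + ½·-8·1² = -58 cm; v ends -62 cm/s.
x(14) = -2 + Σ Δx = -456 cm.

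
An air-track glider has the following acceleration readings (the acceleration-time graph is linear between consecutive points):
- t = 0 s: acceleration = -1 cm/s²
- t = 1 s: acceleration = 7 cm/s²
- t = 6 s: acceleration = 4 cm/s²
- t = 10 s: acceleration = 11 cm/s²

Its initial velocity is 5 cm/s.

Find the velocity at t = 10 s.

Δv equals the area under the a-t graph; then v = v₀ + Δv.
0–1 s: ½(-1 + 7)(1) = 3 cm/s
1–6 s: ½(7 + 4)(5) = 27.5 cm/s
6–10 s: ½(4 + 11)(4) = 30 cm/s
Δv = 60.5 cm/s, so v(10) = 5 + (60.5) = 65.5 cm/s.

65.5 cm/s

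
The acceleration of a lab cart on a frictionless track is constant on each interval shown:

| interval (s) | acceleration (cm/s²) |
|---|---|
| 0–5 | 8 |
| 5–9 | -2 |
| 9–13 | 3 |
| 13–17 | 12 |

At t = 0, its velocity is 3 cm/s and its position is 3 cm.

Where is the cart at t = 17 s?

On each constant-a segment, Δv = aΔt and Δx = v₀Δt + ½aΔt²; chain segment to segment.
0–5 s: v starts 3 cm/s; Δx = 3·5 + ½·8·5² = 115 cm; v ends 43 cm/s.
5–9 s: v starts 43 cm/s; Δx = 43·4 + ½·-2·4² = 156 cm; v ends 35 cm/s.
9–13 s: v starts 35 cm/s; Δx = 35·4 + ½·3·4² = 164 cm; v ends 47 cm/s.
13–17 s: v starts 47 cm/s; Δx = 47·4 + ½·12·4² = 284 cm; v ends 95 cm/s.
x(17) = 3 + Σ Δx = 722 cm.

722 cm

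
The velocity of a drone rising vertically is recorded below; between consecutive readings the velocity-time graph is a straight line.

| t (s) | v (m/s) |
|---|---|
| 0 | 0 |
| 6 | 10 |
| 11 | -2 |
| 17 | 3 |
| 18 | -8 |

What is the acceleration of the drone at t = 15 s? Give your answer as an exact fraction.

Acceleration is the slope of the v-t graph on 11–17 s: (3 − -2)/(17 − 11) = 5/6 m/s².

5/6 m/s²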